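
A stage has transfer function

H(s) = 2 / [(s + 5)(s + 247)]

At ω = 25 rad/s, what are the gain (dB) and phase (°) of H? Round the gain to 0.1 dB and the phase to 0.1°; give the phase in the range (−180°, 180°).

At s = jω = j25:
pole (s+5): 5 + j25 → |·| = √(5²+25²) = √650 ≈ 25.495, ∠ = arctan(25/5) ≈ 78.69°
pole (s+247): 247 + j25 → |·| = √(247²+25²) = √61634 ≈ 248.26, ∠ = arctan(25/247) ≈ 5.78°
|H| = 2 / 6329.4 ≈ 0.00031599
Gain = 20 log₁₀(0.00031599) ≈ -70.01 dB
∠H = 0.00° − 84.47° = -84.47°

-70.0 dB, -84.5°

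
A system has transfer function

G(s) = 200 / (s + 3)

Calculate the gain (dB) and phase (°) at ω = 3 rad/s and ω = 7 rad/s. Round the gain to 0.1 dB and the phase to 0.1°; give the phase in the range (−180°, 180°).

At s = jω = j3:
pole (s+3): 3 + j3 → |·| = √(3²+3²) = √18 ≈ 4.2426, ∠ = arctan(3/3) ≈ 45.00°
|G| = 200 / 4.2426 ≈ 47.141
Gain = 20 log₁₀(47.141) ≈ 33.47 dB
∠G = 0.00° − 45.00° = -45.00°

At s = jω = j7:
pole (s+3): 3 + j7 → |·| = √(3²+7²) = √58 ≈ 7.6158, ∠ = arctan(7/3) ≈ 66.80°
|G| = 200 / 7.6158 ≈ 26.261
Gain = 20 log₁₀(26.261) ≈ 28.39 dB
∠G = 0.00° − 66.80° = -66.80°

ω = 3: 33.5 dB, -45.0°; ω = 7: 28.4 dB, -66.8°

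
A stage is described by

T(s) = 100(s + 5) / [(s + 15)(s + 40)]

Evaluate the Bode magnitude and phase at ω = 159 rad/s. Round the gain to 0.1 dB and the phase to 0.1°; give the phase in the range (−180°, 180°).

-4.3 dB, -72.3°

At s = jω = j159:
zero (s+5): 5 + j159 → |·| = √(5²+159²) = √25306 ≈ 159.08, ∠ = arctan(159/5) ≈ 88.20°
pole (s+15): 15 + j159 → |·| = √(15²+159²) = √25506 ≈ 159.71, ∠ = arctan(159/15) ≈ 84.61°
pole (s+40): 40 + j159 → |·| = √(40²+159²) = √26881 ≈ 163.95, ∠ = arctan(159/40) ≈ 75.88°
|T| = 100 · 159.08 / 26184 ≈ 0.60755
Gain = 20 log₁₀(0.60755) ≈ -4.33 dB
∠T = 88.20° − 160.49° = -72.29°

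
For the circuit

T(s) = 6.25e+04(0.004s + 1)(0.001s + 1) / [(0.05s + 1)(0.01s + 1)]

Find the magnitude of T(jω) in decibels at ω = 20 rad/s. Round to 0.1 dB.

At ω = 20 rad/s:
zero (1 + j20·0.004) = 1 + j0.08 → |·| ≈ 1.0032, ∠ ≈ 4.57°
zero (1 + j20·0.001) = 1 + j0.02 → |·| ≈ 1.0002, ∠ ≈ 1.15°
pole (1 + j20·0.05) = 1 + j1 → |·| ≈ 1.4142, ∠ ≈ 45.00°
pole (1 + j20·0.01) = 1 + j0.2 → |·| ≈ 1.0198, ∠ ≈ 11.31°
|T| = 6.25e+04 · 1.0032 · 1.0002 / (1.4142 · 1.0198) ≈ 43484
Gain = 20 log₁₀(43484) ≈ 92.77 dB

92.8 dB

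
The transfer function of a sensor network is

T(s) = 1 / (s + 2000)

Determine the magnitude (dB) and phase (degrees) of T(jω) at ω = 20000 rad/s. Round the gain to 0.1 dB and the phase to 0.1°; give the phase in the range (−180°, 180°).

At s = jω = j20000:
pole (s+2000): 2000 + j20000 → |·| = √(2000²+20000²) = √404000000 ≈ 20100, ∠ = arctan(20000/2000) ≈ 84.29°
|T| = 1 / 20100 ≈ 4.9751e-05
Gain = 20 log₁₀(4.9751e-05) ≈ -86.06 dB
∠T = 0.00° − 84.29° = -84.29°

-86.1 dB, -84.3°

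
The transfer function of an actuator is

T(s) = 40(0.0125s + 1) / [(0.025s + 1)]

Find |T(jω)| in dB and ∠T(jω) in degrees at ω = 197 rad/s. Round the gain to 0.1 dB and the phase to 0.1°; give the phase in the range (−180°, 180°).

At ω = 197 rad/s:
zero (1 + j197·0.0125) = 1 + j2.4625 → |·| ≈ 2.6578, ∠ ≈ 67.90°
pole (1 + j197·0.025) = 1 + j4.925 → |·| ≈ 5.0255, ∠ ≈ 78.52°
|T| = 40 · 2.6578 / (5.0255) ≈ 21.155
Gain = 20 log₁₀(21.155) ≈ 26.51 dB
∠T = (67.90°) − (78.52°) = -10.62°

26.5 dB, -10.6°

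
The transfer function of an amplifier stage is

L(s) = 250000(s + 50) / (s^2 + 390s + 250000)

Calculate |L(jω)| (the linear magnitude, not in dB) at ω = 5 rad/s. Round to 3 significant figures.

At s = jω = j5:
zero (s+50): 50 + j5 → |·| = √(50²+5²) = √2525 ≈ 50.249, ∠ = arctan(5/50) ≈ 5.71°
quadratic: (j5)² + 390·j5 + 250000 = 249975 + j1950 → |·| ≈ 2.4998e+05, ∠ ≈ 0.45°
|L| = 250000 · 50.249 / 2.4998e+05 ≈ 50.253

50.3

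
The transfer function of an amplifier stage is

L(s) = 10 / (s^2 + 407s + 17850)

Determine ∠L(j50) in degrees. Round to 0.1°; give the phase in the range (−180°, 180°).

-53.0°

Substitute s = j50:
Numerator: 10 = 10 + j0
Denominator: (j50)^2 + 407(j50) + 17850 = 15350 + j20350
|N| = √(10² + 0²) ≈ 10, ∠N ≈ 0.00°
|D| = √(15350² + 20350²) ≈ 25490, ∠D ≈ 52.97°
∠L = 0.00° − 52.97° = -52.97°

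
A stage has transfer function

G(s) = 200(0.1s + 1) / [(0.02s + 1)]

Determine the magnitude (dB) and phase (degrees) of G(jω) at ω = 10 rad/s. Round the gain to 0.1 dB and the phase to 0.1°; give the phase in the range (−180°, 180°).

48.9 dB, 33.7°

At ω = 10 rad/s:
zero (1 + j10·0.1) = 1 + j1 → |·| ≈ 1.4142, ∠ ≈ 45.00°
pole (1 + j10·0.02) = 1 + j0.2 → |·| ≈ 1.0198, ∠ ≈ 11.31°
|G| = 200 · 1.4142 / (1.0198) ≈ 277.35
Gain = 20 log₁₀(277.35) ≈ 48.86 dB
∠G = (45.00°) − (11.31°) = 33.69°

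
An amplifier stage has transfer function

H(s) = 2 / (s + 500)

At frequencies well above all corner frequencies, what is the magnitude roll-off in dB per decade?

-20 dB/decade

Each pole contributes −20 dB/decade at high frequency; each zero contributes +20 dB/decade.
Net: 0 zero(s) − 1 pole(s) → -20 dB/decade.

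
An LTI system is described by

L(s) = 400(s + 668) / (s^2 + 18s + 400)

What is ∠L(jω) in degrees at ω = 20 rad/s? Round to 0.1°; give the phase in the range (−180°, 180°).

-88.3°

At s = jω = j20:
zero (s+668): 668 + j20 → |·| = √(668²+20²) = √446624 ≈ 668.3, ∠ = arctan(20/668) ≈ 1.71°
quadratic: (j20)² + 18·j20 + 400 = 0 + j360 → |·| ≈ 360, ∠ ≈ 90.00°
∠L = 1.71° − 90.00° = -88.29°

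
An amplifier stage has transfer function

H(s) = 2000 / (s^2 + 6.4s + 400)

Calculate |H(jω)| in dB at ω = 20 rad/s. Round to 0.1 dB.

At s = jω = j20:
quadratic: (j20)² + 6.4·j20 + 400 = 0 + j128 → |·| ≈ 128, ∠ ≈ 90.00°
|H| = 2000 / 128 ≈ 15.625
Gain = 20 log₁₀(15.625) ≈ 23.88 dB

23.9 dB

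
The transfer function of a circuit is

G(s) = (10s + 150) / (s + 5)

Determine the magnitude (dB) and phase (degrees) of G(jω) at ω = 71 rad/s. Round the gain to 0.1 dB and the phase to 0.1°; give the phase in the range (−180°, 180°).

20.2 dB, -7.9°

Substitute s = j71:
Numerator: 10(j71) + 150 = 150 + j710
Denominator: (j71) + 5 = 5 + j71
|N| = √(150² + 710²) ≈ 725.67, ∠N ≈ 78.07°
|D| = √(5² + 71²) ≈ 71.176, ∠D ≈ 85.97°
|G| = 725.67 / 71.176 ≈ 10.195
Gain = 20 log₁₀(10.195) ≈ 20.17 dB
∠G = 78.07° − 85.97° = -7.90°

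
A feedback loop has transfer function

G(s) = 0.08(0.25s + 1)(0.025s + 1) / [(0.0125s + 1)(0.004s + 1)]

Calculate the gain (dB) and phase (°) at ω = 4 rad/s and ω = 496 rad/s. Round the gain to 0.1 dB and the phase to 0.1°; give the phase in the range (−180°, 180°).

At ω = 4 rad/s:
zero (1 + j4·0.25) = 1 + j1 → |·| ≈ 1.4142, ∠ ≈ 45.00°
zero (1 + j4·0.025) = 1 + j0.1 → |·| ≈ 1.005, ∠ ≈ 5.71°
pole (1 + j4·0.0125) = 1 + j0.05 → |·| ≈ 1.0012, ∠ ≈ 2.86°
pole (1 + j4·0.004) = 1 + j0.016 → |·| ≈ 1.0001, ∠ ≈ 0.92°
|G| = 0.08 · 1.4142 · 1.005 / (1.0012 · 1.0001) ≈ 0.11355
Gain = 20 log₁₀(0.11355) ≈ -18.90 dB
∠G = (45.00° + 5.71°) − (2.86° + 0.92°) = 46.93°

At ω = 496 rad/s:
zero (1 + j496·0.25) = 1 + j124 → |·| ≈ 124, ∠ ≈ 89.54°
zero (1 + j496·0.025) = 1 + j12.4 → |·| ≈ 12.44, ∠ ≈ 85.39°
pole (1 + j496·0.0125) = 1 + j6.2 → |·| ≈ 6.2801, ∠ ≈ 80.84°
pole (1 + j496·0.004) = 1 + j1.984 → |·| ≈ 2.2218, ∠ ≈ 63.25°
|G| = 0.08 · 124 · 12.44 / (6.2801 · 2.2218) ≈ 8.8442
Gain = 20 log₁₀(8.8442) ≈ 18.93 dB
∠G = (89.54° + 85.39°) − (80.84° + 63.25°) = 30.84°

ω = 4: -18.9 dB, 46.9°; ω = 496: 18.9 dB, 30.8°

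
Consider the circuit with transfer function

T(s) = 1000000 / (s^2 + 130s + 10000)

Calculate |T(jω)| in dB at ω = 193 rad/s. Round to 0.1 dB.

28.6 dB

At s = jω = j193:
quadratic: (j193)² + 130·j193 + 10000 = -27249 + j25090 → |·| ≈ 37041, ∠ ≈ 137.36°
|T| = 1000000 / 37041 ≈ 26.997
Gain = 20 log₁₀(26.997) ≈ 28.63 dB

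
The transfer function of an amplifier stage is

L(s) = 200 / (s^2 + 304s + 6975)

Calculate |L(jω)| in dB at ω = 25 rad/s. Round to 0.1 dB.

Substitute s = j25:
Numerator: 200 = 200 + j0
Denominator: (j25)^2 + 304(j25) + 6975 = 6350 + j7600
|N| = √(200² + 0²) ≈ 200, ∠N ≈ 0.00°
|D| = √(6350² + 7600²) ≈ 9903.7, ∠D ≈ 50.12°
|L| = 200 / 9903.7 ≈ 0.020194
Gain = 20 log₁₀(0.020194) ≈ -33.90 dB

-33.9 dB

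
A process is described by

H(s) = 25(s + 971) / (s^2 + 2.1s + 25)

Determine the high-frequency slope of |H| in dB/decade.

Each pole contributes −20 dB/decade at high frequency; each zero contributes +20 dB/decade.
Net: 1 zero(s) − 2 pole(s) → -20 dB/decade.

-20 dB/decade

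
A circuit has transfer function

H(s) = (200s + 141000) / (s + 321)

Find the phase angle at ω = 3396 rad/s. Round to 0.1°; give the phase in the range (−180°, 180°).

Substitute s = j3396:
Numerator: 200(j3396) + 141000 = 141000 + j679200
Denominator: (j3396) + 321 = 321 + j3396
|N| = √(141000² + 679200²) ≈ 6.9368e+05, ∠N ≈ 78.27°
|D| = √(321² + 3396²) ≈ 3411.1, ∠D ≈ 84.60°
∠H = 78.27° − 84.60° = -6.33°

-6.3°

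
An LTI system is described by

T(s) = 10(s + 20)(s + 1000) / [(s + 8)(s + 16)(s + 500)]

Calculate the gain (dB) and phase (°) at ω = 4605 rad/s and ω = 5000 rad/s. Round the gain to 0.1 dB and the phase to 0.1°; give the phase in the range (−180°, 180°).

At s = jω = j4605:
zero (s+20): 20 + j4605 → |·| = √(20²+4605²) = √21206425 ≈ 4605, ∠ = arctan(4605/20) ≈ 89.75°
zero (s+1000): 1000 + j4605 → |·| = √(1000²+4605²) = √22206025 ≈ 4712.3, ∠ = arctan(4605/1000) ≈ 77.75°
pole (s+8): 8 + j4605 → |·| = √(8²+4605²) = √21206089 ≈ 4605, ∠ = arctan(4605/8) ≈ 89.90°
pole (s+16): 16 + j4605 → |·| = √(16²+4605²) = √21206281 ≈ 4605, ∠ = arctan(4605/16) ≈ 89.80°
pole (s+500): 500 + j4605 → |·| = √(500²+4605²) = √21456025 ≈ 4632.1, ∠ = arctan(4605/500) ≈ 83.80°
|T| = 10 · 2.17e+07 / 9.8228e+10 ≈ 0.0022091
Gain = 20 log₁₀(0.0022091) ≈ -53.12 dB
∠T = 167.50° − 263.50° = -96.00°

At s = jω = j5000:
zero (s+20): 20 + j5000 → |·| = √(20²+5000²) = √25000400 ≈ 5000, ∠ = arctan(5000/20) ≈ 89.77°
zero (s+1000): 1000 + j5000 → |·| = √(1000²+5000²) = √26000000 ≈ 5099, ∠ = arctan(5000/1000) ≈ 78.69°
pole (s+8): 8 + j5000 → |·| = √(8²+5000²) = √25000064 ≈ 5000, ∠ = arctan(5000/8) ≈ 89.91°
pole (s+16): 16 + j5000 → |·| = √(16²+5000²) = √25000256 ≈ 5000, ∠ = arctan(5000/16) ≈ 89.82°
pole (s+500): 500 + j5000 → |·| = √(500²+5000²) = √25250000 ≈ 5024.9, ∠ = arctan(5000/500) ≈ 84.29°
|T| = 10 · 2.5495e+07 / 1.2562e+11 ≈ 0.0020295
Gain = 20 log₁₀(0.0020295) ≈ -53.85 dB
∠T = 168.46° − 264.02° = -95.56°

ω = 4605: -53.1 dB, -96.0°; ω = 5000: -53.9 dB, -95.6°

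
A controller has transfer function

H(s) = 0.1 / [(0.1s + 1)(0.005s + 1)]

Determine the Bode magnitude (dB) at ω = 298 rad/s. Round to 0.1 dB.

-54.6 dB

At ω = 298 rad/s:
pole (1 + j298·0.1) = 1 + j29.8 → |·| ≈ 29.817, ∠ ≈ 88.08°
pole (1 + j298·0.005) = 1 + j1.49 → |·| ≈ 1.7945, ∠ ≈ 56.13°
|H| = 0.1 · 1 / (29.817 · 1.7945) ≈ 0.0018689
Gain = 20 log₁₀(0.0018689) ≈ -54.57 dB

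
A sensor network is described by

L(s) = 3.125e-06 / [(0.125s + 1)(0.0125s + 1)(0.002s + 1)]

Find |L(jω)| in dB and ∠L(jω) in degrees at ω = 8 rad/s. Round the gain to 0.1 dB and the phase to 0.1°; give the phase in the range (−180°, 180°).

-113.2 dB, -51.6°

At ω = 8 rad/s:
pole (1 + j8·0.125) = 1 + j1 → |·| ≈ 1.4142, ∠ ≈ 45.00°
pole (1 + j8·0.0125) = 1 + j0.1 → |·| ≈ 1.005, ∠ ≈ 5.71°
pole (1 + j8·0.002) = 1 + j0.016 → |·| ≈ 1.0001, ∠ ≈ 0.92°
|L| = 3.125e-06 · 1 / (1.4142 · 1.005 · 1.0001) ≈ 2.1985e-06
Gain = 20 log₁₀(2.1985e-06) ≈ -113.16 dB
∠L = (0°) − (45.00° + 5.71° + 0.92°) = -51.63°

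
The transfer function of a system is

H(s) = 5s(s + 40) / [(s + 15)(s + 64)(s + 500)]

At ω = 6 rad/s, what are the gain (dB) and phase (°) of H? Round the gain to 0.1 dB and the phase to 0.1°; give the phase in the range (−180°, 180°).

At s = jω = j6:
zero (s+40): 40 + j6 → |·| = √(40²+6²) = √1636 ≈ 40.447, ∠ = arctan(6/40) ≈ 8.53°
zero at origin: s = j6 → |·| = 6, ∠ = 90.00°
pole (s+15): 15 + j6 → |·| = √(15²+6²) = √261 ≈ 16.155, ∠ = arctan(6/15) ≈ 21.80°
pole (s+64): 64 + j6 → |·| = √(64²+6²) = √4132 ≈ 64.281, ∠ = arctan(6/64) ≈ 5.36°
pole (s+500): 500 + j6 → |·| = √(500²+6²) = √250036 ≈ 500.04, ∠ = arctan(6/500) ≈ 0.69°
|H| = 5 · 242.68 / 5.1927e+05 ≈ 0.0023367
Gain = 20 log₁₀(0.0023367) ≈ -52.63 dB
∠H = 98.53° − 27.85° = 70.68°

-52.6 dB, 70.7°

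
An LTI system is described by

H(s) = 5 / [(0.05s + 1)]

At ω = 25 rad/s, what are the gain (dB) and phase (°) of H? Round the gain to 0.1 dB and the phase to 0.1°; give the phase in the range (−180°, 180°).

9.9 dB, -51.3°

At ω = 25 rad/s:
pole (1 + j25·0.05) = 1 + j1.25 → |·| ≈ 1.6008, ∠ ≈ 51.34°
|H| = 5 · 1 / (1.6008) ≈ 3.1234
Gain = 20 log₁₀(3.1234) ≈ 9.89 dB
∠H = (0°) − (51.34°) = -51.34°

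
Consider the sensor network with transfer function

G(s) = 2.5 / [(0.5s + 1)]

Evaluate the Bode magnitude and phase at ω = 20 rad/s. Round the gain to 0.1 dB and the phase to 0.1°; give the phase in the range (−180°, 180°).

-12.1 dB, -84.3°

At ω = 20 rad/s:
pole (1 + j20·0.5) = 1 + j10 → |·| ≈ 10.05, ∠ ≈ 84.29°
|G| = 2.5 · 1 / (10.05) ≈ 0.24876
Gain = 20 log₁₀(0.24876) ≈ -12.08 dB
∠G = (0°) − (84.29°) = -84.29°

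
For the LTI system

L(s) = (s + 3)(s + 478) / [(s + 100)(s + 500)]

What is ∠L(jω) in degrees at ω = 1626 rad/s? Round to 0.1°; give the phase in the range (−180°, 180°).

4.1°

At s = jω = j1626:
zero (s+3): 3 + j1626 → |·| = √(3²+1626²) = √2643885 ≈ 1626, ∠ = arctan(1626/3) ≈ 89.89°
zero (s+478): 478 + j1626 → |·| = √(478²+1626²) = √2872360 ≈ 1694.8, ∠ = arctan(1626/478) ≈ 73.62°
pole (s+100): 100 + j1626 → |·| = √(100²+1626²) = √2653876 ≈ 1629.1, ∠ = arctan(1626/100) ≈ 86.48°
pole (s+500): 500 + j1626 → |·| = √(500²+1626²) = √2893876 ≈ 1701.1, ∠ = arctan(1626/500) ≈ 72.91°
∠L = 163.51° − 159.39° = 4.12°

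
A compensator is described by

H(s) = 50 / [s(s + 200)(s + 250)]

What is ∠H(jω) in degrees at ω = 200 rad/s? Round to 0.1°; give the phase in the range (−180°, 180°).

At s = jω = j200:
pole (s+200): 200 + j200 → |·| = √(200²+200²) = √80000 ≈ 282.84, ∠ = arctan(200/200) ≈ 45.00°
pole (s+250): 250 + j200 → |·| = √(250²+200²) = √102500 ≈ 320.16, ∠ = arctan(200/250) ≈ 38.66°
pole at origin: |s| = 200, ∠ = 90.00° (in denominator)
∠H = 0.00° − 173.66° = -173.66°

-173.7°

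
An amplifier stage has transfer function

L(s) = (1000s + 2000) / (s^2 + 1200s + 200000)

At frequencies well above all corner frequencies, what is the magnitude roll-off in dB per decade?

Each pole contributes −20 dB/decade at high frequency; each zero contributes +20 dB/decade.
Net: 1 zero(s) − 2 pole(s) → -20 dB/decade.

-20 dB/decade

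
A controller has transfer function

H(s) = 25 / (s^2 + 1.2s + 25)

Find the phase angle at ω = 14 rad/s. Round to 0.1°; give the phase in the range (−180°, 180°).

At s = jω = j14:
quadratic: (j14)² + 1.2·j14 + 25 = -171 + j16.8 → |·| ≈ 171.82, ∠ ≈ 174.39°
∠H = 0.00° − 174.39° = -174.39°

-174.4°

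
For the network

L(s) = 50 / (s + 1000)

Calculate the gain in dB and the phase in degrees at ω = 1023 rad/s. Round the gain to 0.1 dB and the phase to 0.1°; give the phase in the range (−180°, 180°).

-29.1 dB, -45.7°

At s = jω = j1023:
pole (s+1000): 1000 + j1023 → |·| = √(1000²+1023²) = √2046529 ≈ 1430.6, ∠ = arctan(1023/1000) ≈ 45.65°
|L| = 50 / 1430.6 ≈ 0.03495
Gain = 20 log₁₀(0.03495) ≈ -29.13 dB
∠L = 0.00° − 45.65° = -45.65°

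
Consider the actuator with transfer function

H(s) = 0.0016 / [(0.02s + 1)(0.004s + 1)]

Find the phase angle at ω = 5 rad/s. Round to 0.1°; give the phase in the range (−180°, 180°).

-6.9°

At ω = 5 rad/s:
pole (1 + j5·0.02) = 1 + j0.1 → |·| ≈ 1.005, ∠ ≈ 5.71°
pole (1 + j5·0.004) = 1 + j0.02 → |·| ≈ 1.0002, ∠ ≈ 1.15°
∠H = (0°) − (5.71° + 1.15°) = -6.86°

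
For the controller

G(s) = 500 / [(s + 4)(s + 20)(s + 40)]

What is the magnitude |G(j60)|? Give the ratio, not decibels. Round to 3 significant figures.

0.00182

At s = jω = j60:
pole (s+4): 4 + j60 → |·| = √(4²+60²) = √3616 ≈ 60.133, ∠ = arctan(60/4) ≈ 86.19°
pole (s+20): 20 + j60 → |·| = √(20²+60²) = √4000 ≈ 63.246, ∠ = arctan(60/20) ≈ 71.57°
pole (s+40): 40 + j60 → |·| = √(40²+60²) = √5200 ≈ 72.111, ∠ = arctan(60/40) ≈ 56.31°
|G| = 500 / 2.7425e+05 ≈ 0.0018232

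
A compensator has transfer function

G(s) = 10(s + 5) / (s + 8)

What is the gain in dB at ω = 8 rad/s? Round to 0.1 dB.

At s = jω = j8:
zero (s+5): 5 + j8 → |·| = √(5²+8²) = √89 ≈ 9.434, ∠ = arctan(8/5) ≈ 57.99°
pole (s+8): 8 + j8 → |·| = √(8²+8²) = √128 ≈ 11.314, ∠ = arctan(8/8) ≈ 45.00°
|G| = 10 · 9.434 / 11.314 ≈ 8.3383
Gain = 20 log₁₀(8.3383) ≈ 18.42 dB

18.4 dB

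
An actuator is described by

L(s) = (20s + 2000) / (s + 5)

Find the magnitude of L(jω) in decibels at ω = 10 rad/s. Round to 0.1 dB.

45.1 dB

Substitute s = j10:
Numerator: 20(j10) + 2000 = 2000 + j200
Denominator: (j10) + 5 = 5 + j10
|N| = √(2000² + 200²) ≈ 2010, ∠N ≈ 5.71°
|D| = √(5² + 10²) ≈ 11.18, ∠D ≈ 63.43°
|L| = 2010 / 11.18 ≈ 179.79
Gain = 20 log₁₀(179.79) ≈ 45.10 dB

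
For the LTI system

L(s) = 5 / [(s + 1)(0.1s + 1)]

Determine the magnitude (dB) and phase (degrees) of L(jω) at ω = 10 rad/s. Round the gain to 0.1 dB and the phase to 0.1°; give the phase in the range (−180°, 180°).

At ω = 10 rad/s:
pole (1 + j10·1) = 1 + j10 → |·| ≈ 10.05, ∠ ≈ 84.29°
pole (1 + j10·0.1) = 1 + j1 → |·| ≈ 1.4142, ∠ ≈ 45.00°
|L| = 5 · 1 / (10.05 · 1.4142) ≈ 0.3518
Gain = 20 log₁₀(0.3518) ≈ -9.07 dB
∠L = (0°) − (84.29° + 45.00°) = -129.29°

-9.1 dB, -129.3°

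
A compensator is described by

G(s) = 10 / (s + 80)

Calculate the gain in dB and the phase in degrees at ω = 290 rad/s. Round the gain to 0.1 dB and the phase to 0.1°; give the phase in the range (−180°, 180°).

-29.6 dB, -74.6°

Substitute s = j290:
Numerator: 10 = 10 + j0
Denominator: (j290) + 80 = 80 + j290
|N| = √(10² + 0²) ≈ 10, ∠N ≈ 0.00°
|D| = √(80² + 290²) ≈ 300.83, ∠D ≈ 74.58°
|G| = 10 / 300.83 ≈ 0.033241
Gain = 20 log₁₀(0.033241) ≈ -29.57 dB
∠G = 0.00° − 74.58° = -74.58°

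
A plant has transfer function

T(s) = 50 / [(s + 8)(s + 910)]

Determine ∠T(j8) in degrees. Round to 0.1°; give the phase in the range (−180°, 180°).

-45.5°

At s = jω = j8:
pole (s+8): 8 + j8 → |·| = √(8²+8²) = √128 ≈ 11.314, ∠ = arctan(8/8) ≈ 45.00°
pole (s+910): 910 + j8 → |·| = √(910²+8²) = √828164 ≈ 910.04, ∠ = arctan(8/910) ≈ 0.50°
∠T = 0.00° − 45.50° = -45.50°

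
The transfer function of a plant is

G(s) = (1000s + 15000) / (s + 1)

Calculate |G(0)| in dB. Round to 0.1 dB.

83.5 dB

G(0) = 15000 / 1 = 15000
20 log₁₀(15000) ≈ 83.52 dB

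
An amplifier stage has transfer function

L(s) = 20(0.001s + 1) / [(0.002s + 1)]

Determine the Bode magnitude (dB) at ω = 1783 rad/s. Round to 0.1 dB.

20.9 dB

At ω = 1783 rad/s:
zero (1 + j1783·0.001) = 1 + j1.783 → |·| ≈ 2.0443, ∠ ≈ 60.71°
pole (1 + j1783·0.002) = 1 + j3.566 → |·| ≈ 3.7036, ∠ ≈ 74.34°
|L| = 20 · 2.0443 / (3.7036) ≈ 11.04
Gain = 20 log₁₀(11.04) ≈ 20.86 dB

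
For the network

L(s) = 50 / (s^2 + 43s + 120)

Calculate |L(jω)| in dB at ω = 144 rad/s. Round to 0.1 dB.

Substitute s = j144:
Numerator: 50 = 50 + j0
Denominator: (j144)^2 + 43(j144) + 120 = -20616 + j6192
|N| = √(50² + 0²) ≈ 50, ∠N ≈ 0.00°
|D| = √(20616² + 6192²) ≈ 21526, ∠D ≈ 163.28°
|L| = 50 / 21526 ≈ 0.0023228
Gain = 20 log₁₀(0.0023228) ≈ -52.68 dB

-52.7 dB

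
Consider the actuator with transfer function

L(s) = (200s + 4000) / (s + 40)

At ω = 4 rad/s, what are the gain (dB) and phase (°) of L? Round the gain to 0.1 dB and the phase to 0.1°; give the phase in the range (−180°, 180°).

40.1 dB, 5.6°

Substitute s = j4:
Numerator: 200(j4) + 4000 = 4000 + j800
Denominator: (j4) + 40 = 40 + j4
|N| = √(4000² + 800²) ≈ 4079.2, ∠N ≈ 11.31°
|D| = √(40² + 4²) ≈ 40.2, ∠D ≈ 5.71°
|L| = 4079.2 / 40.2 ≈ 101.47
Gain = 20 log₁₀(101.47) ≈ 40.13 dB
∠L = 11.31° − 5.71° = 5.60°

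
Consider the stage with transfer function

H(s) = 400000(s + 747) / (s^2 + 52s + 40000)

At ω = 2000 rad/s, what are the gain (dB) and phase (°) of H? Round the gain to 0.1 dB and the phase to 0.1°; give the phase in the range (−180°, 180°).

46.7 dB, -109.0°

At s = jω = j2000:
zero (s+747): 747 + j2000 → |·| = √(747²+2000²) = √4558009 ≈ 2134.9, ∠ = arctan(2000/747) ≈ 69.52°
quadratic: (j2000)² + 52·j2000 + 40000 = -3960000 + j104000 → |·| ≈ 3.9614e+06, ∠ ≈ 178.50°
|H| = 400000 · 2134.9 / 3.9614e+06 ≈ 215.57
Gain = 20 log₁₀(215.57) ≈ 46.67 dB
∠H = 69.52° − 178.50° = -108.98°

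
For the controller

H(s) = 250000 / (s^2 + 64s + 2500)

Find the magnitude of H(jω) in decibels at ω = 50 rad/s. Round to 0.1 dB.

37.9 dB

At s = jω = j50:
quadratic: (j50)² + 64·j50 + 2500 = 0 + j3200 → |·| ≈ 3200, ∠ ≈ 90.00°
|H| = 250000 / 3200 ≈ 78.125
Gain = 20 log₁₀(78.125) ≈ 37.86 dB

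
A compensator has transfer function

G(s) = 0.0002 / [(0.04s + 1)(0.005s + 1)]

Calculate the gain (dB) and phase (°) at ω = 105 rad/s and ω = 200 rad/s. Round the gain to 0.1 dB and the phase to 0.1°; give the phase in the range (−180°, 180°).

At ω = 105 rad/s:
pole (1 + j105·0.04) = 1 + j4.2 → |·| ≈ 4.3174, ∠ ≈ 76.61°
pole (1 + j105·0.005) = 1 + j0.525 → |·| ≈ 1.1294, ∠ ≈ 27.70°
|G| = 0.0002 · 1 / (4.3174 · 1.1294) ≈ 4.1017e-05
Gain = 20 log₁₀(4.1017e-05) ≈ -87.74 dB
∠G = (0°) − (76.61° + 27.70°) = -104.31°

At ω = 200 rad/s:
pole (1 + j200·0.04) = 1 + j8 → |·| ≈ 8.0623, ∠ ≈ 82.87°
pole (1 + j200·0.005) = 1 + j1 → |·| ≈ 1.4142, ∠ ≈ 45.00°
|G| = 0.0002 · 1 / (8.0623 · 1.4142) ≈ 1.7541e-05
Gain = 20 log₁₀(1.7541e-05) ≈ -95.12 dB
∠G = (0°) − (82.87° + 45.00°) = -127.87°

ω = 105: -87.7 dB, -104.3°; ω = 200: -95.1 dB, -127.9°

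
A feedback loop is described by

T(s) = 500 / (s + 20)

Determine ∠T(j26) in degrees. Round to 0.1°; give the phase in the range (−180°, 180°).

-52.4°

Substitute s = j26:
Numerator: 500 = 500 + j0
Denominator: (j26) + 20 = 20 + j26
|N| = √(500² + 0²) ≈ 500, ∠N ≈ 0.00°
|D| = √(20² + 26²) ≈ 32.802, ∠D ≈ 52.43°
∠T = 0.00° − 52.43° = -52.43°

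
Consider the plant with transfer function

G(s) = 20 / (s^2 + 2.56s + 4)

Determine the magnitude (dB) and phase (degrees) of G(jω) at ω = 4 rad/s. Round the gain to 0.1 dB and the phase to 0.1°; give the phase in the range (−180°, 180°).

2.1 dB, -139.5°

At s = jω = j4:
quadratic: (j4)² + 2.56·j4 + 4 = -12 + j10.24 → |·| ≈ 15.775, ∠ ≈ 139.52°
|G| = 20 / 15.775 ≈ 1.2678
Gain = 20 log₁₀(1.2678) ≈ 2.06 dB
∠G = 0.00° − 139.52° = -139.52°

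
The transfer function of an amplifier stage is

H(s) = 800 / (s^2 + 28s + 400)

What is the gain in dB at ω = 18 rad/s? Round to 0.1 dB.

3.9 dB

At s = jω = j18:
quadratic: (j18)² + 28·j18 + 400 = 76 + j504 → |·| ≈ 509.7, ∠ ≈ 81.42°
|H| = 800 / 509.7 ≈ 1.5696
Gain = 20 log₁₀(1.5696) ≈ 3.92 dB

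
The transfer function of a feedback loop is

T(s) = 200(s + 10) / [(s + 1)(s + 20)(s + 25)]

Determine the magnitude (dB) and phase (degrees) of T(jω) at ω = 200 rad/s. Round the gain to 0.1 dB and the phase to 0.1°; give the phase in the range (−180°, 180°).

-46.1 dB, -169.7°

At s = jω = j200:
zero (s+10): 10 + j200 → |·| = √(10²+200²) = √40100 ≈ 200.25, ∠ = arctan(200/10) ≈ 87.14°
pole (s+1): 1 + j200 → |·| = √(1²+200²) = √40001 ≈ 200, ∠ = arctan(200/1) ≈ 89.71°
pole (s+20): 20 + j200 → |·| = √(20²+200²) = √40400 ≈ 201, ∠ = arctan(200/20) ≈ 84.29°
pole (s+25): 25 + j200 → |·| = √(25²+200²) = √40625 ≈ 201.56, ∠ = arctan(200/25) ≈ 82.87°
|T| = 200 · 200.25 / 8.1027e+06 ≈ 0.0049428
Gain = 20 log₁₀(0.0049428) ≈ -46.12 dB
∠T = 87.14° − 256.87° = -169.73°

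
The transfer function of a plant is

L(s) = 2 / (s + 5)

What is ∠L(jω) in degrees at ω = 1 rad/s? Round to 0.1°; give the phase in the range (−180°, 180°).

-11.3°

At s = jω = j1:
pole (s+5): 5 + j1 → |·| = √(5²+1²) = √26 ≈ 5.099, ∠ = arctan(1/5) ≈ 11.31°
∠L = 0.00° − 11.31° = -11.31°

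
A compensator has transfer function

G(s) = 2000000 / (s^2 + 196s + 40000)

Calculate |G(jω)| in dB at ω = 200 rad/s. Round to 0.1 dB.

At s = jω = j200:
quadratic: (j200)² + 196·j200 + 40000 = 0 + j39200 → |·| ≈ 39200, ∠ ≈ 90.00°
|G| = 2000000 / 39200 ≈ 51.02
Gain = 20 log₁₀(51.02) ≈ 34.15 dB

34.2 dB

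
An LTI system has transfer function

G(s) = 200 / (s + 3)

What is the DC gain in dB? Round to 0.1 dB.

36.5 dB

G(0) = 200 / 3 ≈ 66.667
20 log₁₀(66.667) ≈ 36.48 dB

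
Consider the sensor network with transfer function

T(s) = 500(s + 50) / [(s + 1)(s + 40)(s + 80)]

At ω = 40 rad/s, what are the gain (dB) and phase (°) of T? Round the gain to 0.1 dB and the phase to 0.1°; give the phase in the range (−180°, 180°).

At s = jω = j40:
zero (s+50): 50 + j40 → |·| = √(50²+40²) = √4100 ≈ 64.031, ∠ = arctan(40/50) ≈ 38.66°
pole (s+1): 1 + j40 → |·| = √(1²+40²) = √1601 ≈ 40.012, ∠ = arctan(40/1) ≈ 88.57°
pole (s+40): 40 + j40 → |·| = √(40²+40²) = √3200 ≈ 56.569, ∠ = arctan(40/40) ≈ 45.00°
pole (s+80): 80 + j40 → |·| = √(80²+40²) = √8000 ≈ 89.443, ∠ = arctan(40/80) ≈ 26.57°
|T| = 500 · 64.031 / 2.0245e+05 ≈ 0.15814
Gain = 20 log₁₀(0.15814) ≈ -16.02 dB
∠T = 38.66° − 160.14° = -121.48°

-16.0 dB, -121.5°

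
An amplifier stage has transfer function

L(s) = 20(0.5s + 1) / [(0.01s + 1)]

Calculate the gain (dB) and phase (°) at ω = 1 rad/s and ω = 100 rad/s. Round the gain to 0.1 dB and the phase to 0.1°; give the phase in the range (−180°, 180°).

ω = 1: 27.0 dB, 26.0°; ω = 100: 57.0 dB, 43.9°

At ω = 1 rad/s:
zero (1 + j1·0.5) = 1 + j0.5 → |·| ≈ 1.118, ∠ ≈ 26.57°
pole (1 + j1·0.01) = 1 + j0.01 → |·| ≈ 1, ∠ ≈ 0.57°
|L| = 20 · 1.118 / (1) ≈ 22.36
Gain = 20 log₁₀(22.36) ≈ 26.99 dB
∠L = (26.57°) − (0.57°) = 26.00°

At ω = 100 rad/s:
zero (1 + j100·0.5) = 1 + j50 → |·| ≈ 50.01, ∠ ≈ 88.85°
pole (1 + j100·0.01) = 1 + j1 → |·| ≈ 1.4142, ∠ ≈ 45.00°
|L| = 20 · 50.01 / (1.4142) ≈ 707.25
Gain = 20 log₁₀(707.25) ≈ 56.99 dB
∠L = (88.85°) − (45.00°) = 43.85°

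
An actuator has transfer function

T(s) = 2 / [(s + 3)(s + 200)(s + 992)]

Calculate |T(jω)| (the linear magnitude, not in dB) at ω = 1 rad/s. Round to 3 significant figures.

At s = jω = j1:
pole (s+3): 3 + j1 → |·| = √(3²+1²) = √10 ≈ 3.1623, ∠ = arctan(1/3) ≈ 18.43°
pole (s+200): 200 + j1 → |·| = √(200²+1²) = √40001 ≈ 200, ∠ = arctan(1/200) ≈ 0.29°
pole (s+992): 992 + j1 → |·| = √(992²+1²) = √984065 ≈ 992, ∠ = arctan(1/992) ≈ 0.06°
|T| = 2 / 6.274e+05 ≈ 3.1878e-06

3.19e-06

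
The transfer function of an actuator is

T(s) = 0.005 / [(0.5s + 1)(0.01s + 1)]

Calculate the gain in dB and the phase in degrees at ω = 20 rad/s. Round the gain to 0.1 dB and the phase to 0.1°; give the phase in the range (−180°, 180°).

-66.2 dB, -95.6°

At ω = 20 rad/s:
pole (1 + j20·0.5) = 1 + j10 → |·| ≈ 10.05, ∠ ≈ 84.29°
pole (1 + j20·0.01) = 1 + j0.2 → |·| ≈ 1.0198, ∠ ≈ 11.31°
|T| = 0.005 · 1 / (10.05 · 1.0198) ≈ 0.00048785
Gain = 20 log₁₀(0.00048785) ≈ -66.23 dB
∠T = (0°) − (84.29° + 11.31°) = -95.60°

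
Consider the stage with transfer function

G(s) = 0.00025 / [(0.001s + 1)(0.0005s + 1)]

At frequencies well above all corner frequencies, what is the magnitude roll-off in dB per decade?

-40 dB/decade

Each pole contributes −20 dB/decade at high frequency; each zero contributes +20 dB/decade.
Net: 0 zero(s) − 2 pole(s) → -40 dB/decade.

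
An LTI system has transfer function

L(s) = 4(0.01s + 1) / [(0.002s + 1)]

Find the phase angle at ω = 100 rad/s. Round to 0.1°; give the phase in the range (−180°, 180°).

33.7°

At ω = 100 rad/s:
zero (1 + j100·0.01) = 1 + j1 → |·| ≈ 1.4142, ∠ ≈ 45.00°
pole (1 + j100·0.002) = 1 + j0.2 → |·| ≈ 1.0198, ∠ ≈ 11.31°
∠L = (45.00°) − (11.31°) = 33.69°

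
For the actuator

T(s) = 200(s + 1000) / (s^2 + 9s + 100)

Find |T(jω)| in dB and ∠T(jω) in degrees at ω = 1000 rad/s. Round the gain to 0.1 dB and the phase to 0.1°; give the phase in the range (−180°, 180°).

At s = jω = j1000:
zero (s+1000): 1000 + j1000 → |·| = √(1000²+1000²) = √2000000 ≈ 1414.2, ∠ = arctan(1000/1000) ≈ 45.00°
quadratic: (j1000)² + 9·j1000 + 100 = -999900 + j9000 → |·| ≈ 9.9994e+05, ∠ ≈ 179.48°
|T| = 200 · 1414.2 / 9.9994e+05 ≈ 0.28286
Gain = 20 log₁₀(0.28286) ≈ -10.97 dB
∠T = 45.00° − 179.48° = -134.48°

-11.0 dB, -134.5°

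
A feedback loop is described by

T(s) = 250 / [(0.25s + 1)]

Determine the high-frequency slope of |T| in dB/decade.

Each pole contributes −20 dB/decade at high frequency; each zero contributes +20 dB/decade.
Net: 0 zero(s) − 1 pole(s) → -20 dB/decade.

-20 dB/decade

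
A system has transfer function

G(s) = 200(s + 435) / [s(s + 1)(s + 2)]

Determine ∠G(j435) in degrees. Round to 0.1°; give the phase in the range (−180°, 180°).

At s = jω = j435:
zero (s+435): 435 + j435 → |·| = √(435²+435²) = √378450 ≈ 615.18, ∠ = arctan(435/435) ≈ 45.00°
pole (s+1): 1 + j435 → |·| = √(1²+435²) = √189226 ≈ 435, ∠ = arctan(435/1) ≈ 89.87°
pole (s+2): 2 + j435 → |·| = √(2²+435²) = √189229 ≈ 435, ∠ = arctan(435/2) ≈ 89.74°
pole at origin: |s| = 435, ∠ = 90.00° (in denominator)
∠G = 45.00° − 269.61° = -224.61° ≡ 135.39° (principal value)

135.4°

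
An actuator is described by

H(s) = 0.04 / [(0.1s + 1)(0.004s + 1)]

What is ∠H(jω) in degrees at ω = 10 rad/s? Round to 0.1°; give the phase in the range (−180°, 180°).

-47.3°

At ω = 10 rad/s:
pole (1 + j10·0.1) = 1 + j1 → |·| ≈ 1.4142, ∠ ≈ 45.00°
pole (1 + j10·0.004) = 1 + j0.04 → |·| ≈ 1.0008, ∠ ≈ 2.29°
∠H = (0°) − (45.00° + 2.29°) = -47.29°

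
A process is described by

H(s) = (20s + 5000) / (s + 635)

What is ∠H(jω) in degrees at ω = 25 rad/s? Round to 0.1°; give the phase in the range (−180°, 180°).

3.5°

Substitute s = j25:
Numerator: 20(j25) + 5000 = 5000 + j500
Denominator: (j25) + 635 = 635 + j25
|N| = √(5000² + 500²) ≈ 5024.9, ∠N ≈ 5.71°
|D| = √(635² + 25²) ≈ 635.49, ∠D ≈ 2.25°
∠H = 5.71° − 2.25° = 3.46°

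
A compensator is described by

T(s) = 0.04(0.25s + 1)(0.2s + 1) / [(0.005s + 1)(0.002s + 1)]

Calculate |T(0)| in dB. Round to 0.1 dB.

-28.0 dB

T(0) = 0.04 · 1 / 1 = 0.04
20 log₁₀(0.04) ≈ -27.96 dB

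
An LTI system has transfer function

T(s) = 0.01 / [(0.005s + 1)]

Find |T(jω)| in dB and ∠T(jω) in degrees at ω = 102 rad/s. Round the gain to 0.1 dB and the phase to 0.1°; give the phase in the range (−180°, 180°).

At ω = 102 rad/s:
pole (1 + j102·0.005) = 1 + j0.51 → |·| ≈ 1.1225, ∠ ≈ 27.02°
|T| = 0.01 · 1 / (1.1225) ≈ 0.0089087
Gain = 20 log₁₀(0.0089087) ≈ -41.00 dB
∠T = (0°) − (27.02°) = -27.02°

-41.0 dB, -27.0°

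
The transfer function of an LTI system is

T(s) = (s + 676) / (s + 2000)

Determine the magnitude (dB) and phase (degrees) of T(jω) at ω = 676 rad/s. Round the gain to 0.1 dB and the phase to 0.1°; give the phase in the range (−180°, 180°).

-6.9 dB, 26.3°

Substitute s = j676:
Numerator: (j676) + 676 = 676 + j676
Denominator: (j676) + 2000 = 2000 + j676
|N| = √(676² + 676²) ≈ 956.01, ∠N ≈ 45.00°
|D| = √(2000² + 676²) ≈ 2111.2, ∠D ≈ 18.68°
|T| = 956.01 / 2111.2 ≈ 0.45283
Gain = 20 log₁₀(0.45283) ≈ -6.88 dB
∠T = 45.00° − 18.68° = 26.32°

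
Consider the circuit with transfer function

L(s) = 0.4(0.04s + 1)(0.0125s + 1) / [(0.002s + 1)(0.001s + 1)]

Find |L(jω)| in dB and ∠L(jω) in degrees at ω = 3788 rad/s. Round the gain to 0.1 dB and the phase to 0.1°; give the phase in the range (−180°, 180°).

39.6 dB, 20.7°

At ω = 3788 rad/s:
zero (1 + j3788·0.04) = 1 + j151.52 → |·| ≈ 151.52, ∠ ≈ 89.62°
zero (1 + j3788·0.0125) = 1 + j47.35 → |·| ≈ 47.361, ∠ ≈ 88.79°
pole (1 + j3788·0.002) = 1 + j7.576 → |·| ≈ 7.6417, ∠ ≈ 82.48°
pole (1 + j3788·0.001) = 1 + j3.788 → |·| ≈ 3.9178, ∠ ≈ 75.21°
|L| = 0.4 · 151.52 · 47.361 / (7.6417 · 3.9178) ≈ 95.878
Gain = 20 log₁₀(95.878) ≈ 39.63 dB
∠L = (89.62° + 88.79°) − (82.48° + 75.21°) = 20.72°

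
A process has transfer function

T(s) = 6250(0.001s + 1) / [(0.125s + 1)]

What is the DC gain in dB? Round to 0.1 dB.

75.9 dB

T(0) = 6250 · 1 / 1 = 6250
20 log₁₀(6250) ≈ 75.92 dB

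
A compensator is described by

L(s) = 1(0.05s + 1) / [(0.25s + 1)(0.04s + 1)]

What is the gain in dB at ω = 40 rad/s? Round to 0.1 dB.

At ω = 40 rad/s:
zero (1 + j40·0.05) = 1 + j2 → |·| ≈ 2.2361, ∠ ≈ 63.43°
pole (1 + j40·0.25) = 1 + j10 → |·| ≈ 10.05, ∠ ≈ 84.29°
pole (1 + j40·0.04) = 1 + j1.6 → |·| ≈ 1.8868, ∠ ≈ 57.99°
|L| = 1 · 2.2361 / (10.05 · 1.8868) ≈ 0.11792
Gain = 20 log₁₀(0.11792) ≈ -18.57 dB

-18.6 dB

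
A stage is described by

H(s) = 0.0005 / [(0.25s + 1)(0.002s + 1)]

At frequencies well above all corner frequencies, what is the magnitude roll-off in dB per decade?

Each pole contributes −20 dB/decade at high frequency; each zero contributes +20 dB/decade.
Net: 0 zero(s) − 2 pole(s) → -40 dB/decade.

-40 dB/decade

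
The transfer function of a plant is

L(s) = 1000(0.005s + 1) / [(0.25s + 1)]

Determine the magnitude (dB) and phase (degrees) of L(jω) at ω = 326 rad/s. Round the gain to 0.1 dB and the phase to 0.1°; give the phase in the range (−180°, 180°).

At ω = 326 rad/s:
zero (1 + j326·0.005) = 1 + j1.63 → |·| ≈ 1.9123, ∠ ≈ 58.47°
pole (1 + j326·0.25) = 1 + j81.5 → |·| ≈ 81.506, ∠ ≈ 89.30°
|L| = 1000 · 1.9123 / (81.506) ≈ 23.462
Gain = 20 log₁₀(23.462) ≈ 27.41 dB
∠L = (58.47°) − (89.30°) = -30.83°

27.4 dB, -30.8°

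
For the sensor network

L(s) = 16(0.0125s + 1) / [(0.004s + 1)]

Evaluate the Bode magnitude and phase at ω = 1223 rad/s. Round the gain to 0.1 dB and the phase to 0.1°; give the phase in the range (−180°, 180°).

33.8 dB, 7.8°

At ω = 1223 rad/s:
zero (1 + j1223·0.0125) = 1 + j15.2875 → |·| ≈ 15.32, ∠ ≈ 86.26°
pole (1 + j1223·0.004) = 1 + j4.892 → |·| ≈ 4.9932, ∠ ≈ 78.45°
|L| = 16 · 15.32 / (4.9932) ≈ 49.091
Gain = 20 log₁₀(49.091) ≈ 33.82 dB
∠L = (86.26°) − (78.45°) = 7.81°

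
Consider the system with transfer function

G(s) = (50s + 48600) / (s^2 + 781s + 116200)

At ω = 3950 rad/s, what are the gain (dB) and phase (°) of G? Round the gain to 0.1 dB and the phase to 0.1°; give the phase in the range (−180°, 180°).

-37.8 dB, -92.6°

Substitute s = j3950:
Numerator: 50(j3950) + 48600 = 48600 + j197500
Denominator: (j3950)^2 + 781(j3950) + 116200 = -15486300 + j3084950
|N| = √(48600² + 197500²) ≈ 2.0339e+05, ∠N ≈ 76.18°
|D| = √(15486300² + 3084950²) ≈ 1.5791e+07, ∠D ≈ 168.73°
|G| = 2.0339e+05 / 1.5791e+07 ≈ 0.01288
Gain = 20 log₁₀(0.01288) ≈ -37.80 dB
∠G = 76.18° − 168.73° = -92.55°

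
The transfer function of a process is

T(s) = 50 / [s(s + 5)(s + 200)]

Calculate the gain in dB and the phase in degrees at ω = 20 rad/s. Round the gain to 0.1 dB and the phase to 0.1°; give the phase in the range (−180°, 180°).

At s = jω = j20:
pole (s+5): 5 + j20 → |·| = √(5²+20²) = √425 ≈ 20.616, ∠ = arctan(20/5) ≈ 75.96°
pole (s+200): 200 + j20 → |·| = √(200²+20²) = √40400 ≈ 201, ∠ = arctan(20/200) ≈ 5.71°
pole at origin: |s| = 20, ∠ = 90.00° (in denominator)
|T| = 50 / 82876 ≈ 0.00060331
Gain = 20 log₁₀(0.00060331) ≈ -64.39 dB
∠T = 0.00° − 171.67° = -171.67°

-64.4 dB, -171.7°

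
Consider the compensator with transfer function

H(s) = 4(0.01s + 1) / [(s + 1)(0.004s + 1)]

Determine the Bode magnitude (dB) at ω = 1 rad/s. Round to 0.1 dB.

9.0 dB

At ω = 1 rad/s:
zero (1 + j1·0.01) = 1 + j0.01 → |·| ≈ 1, ∠ ≈ 0.57°
pole (1 + j1·1) = 1 + j1 → |·| ≈ 1.4142, ∠ ≈ 45.00°
pole (1 + j1·0.004) = 1 + j0.004 → |·| ≈ 1, ∠ ≈ 0.23°
|H| = 4 · 1 / (1.4142 · 1) ≈ 2.8285
Gain = 20 log₁₀(2.8285) ≈ 9.03 dB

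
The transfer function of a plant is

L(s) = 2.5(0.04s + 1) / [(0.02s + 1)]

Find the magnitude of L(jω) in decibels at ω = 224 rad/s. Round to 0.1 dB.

13.8 dB

At ω = 224 rad/s:
zero (1 + j224·0.04) = 1 + j8.96 → |·| ≈ 9.0156, ∠ ≈ 83.63°
pole (1 + j224·0.02) = 1 + j4.48 → |·| ≈ 4.5903, ∠ ≈ 77.42°
|L| = 2.5 · 9.0156 / (4.5903) ≈ 4.9101
Gain = 20 log₁₀(4.9101) ≈ 13.82 dB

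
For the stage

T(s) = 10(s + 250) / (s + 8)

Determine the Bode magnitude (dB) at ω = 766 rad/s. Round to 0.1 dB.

20.4 dB

At s = jω = j766:
zero (s+250): 250 + j766 → |·| = √(250²+766²) = √649256 ≈ 805.76, ∠ = arctan(766/250) ≈ 71.92°
pole (s+8): 8 + j766 → |·| = √(8²+766²) = √586820 ≈ 766.04, ∠ = arctan(766/8) ≈ 89.40°
|T| = 10 · 805.76 / 766.04 ≈ 10.519
Gain = 20 log₁₀(10.519) ≈ 20.44 dB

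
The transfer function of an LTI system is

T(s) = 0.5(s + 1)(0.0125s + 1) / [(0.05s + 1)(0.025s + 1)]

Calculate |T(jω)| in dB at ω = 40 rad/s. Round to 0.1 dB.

17.0 dB

At ω = 40 rad/s:
zero (1 + j40·1) = 1 + j40 → |·| ≈ 40.012, ∠ ≈ 88.57°
zero (1 + j40·0.0125) = 1 + j0.5 → |·| ≈ 1.118, ∠ ≈ 26.57°
pole (1 + j40·0.05) = 1 + j2 → |·| ≈ 2.2361, ∠ ≈ 63.43°
pole (1 + j40·0.025) = 1 + j1 → |·| ≈ 1.4142, ∠ ≈ 45.00°
|T| = 0.5 · 40.012 · 1.118 / (2.2361 · 1.4142) ≈ 7.0729
Gain = 20 log₁₀(7.0729) ≈ 16.99 dB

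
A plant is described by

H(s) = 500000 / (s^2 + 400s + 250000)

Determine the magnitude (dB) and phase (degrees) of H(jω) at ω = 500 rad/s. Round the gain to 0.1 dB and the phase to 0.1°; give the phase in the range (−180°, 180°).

8.0 dB, -90.0°

At s = jω = j500:
quadratic: (j500)² + 400·j500 + 250000 = 0 + j200000 → |·| ≈ 2e+05, ∠ ≈ 90.00°
|H| = 500000 / 2e+05 ≈ 2.5
Gain = 20 log₁₀(2.5) ≈ 7.96 dB
∠H = 0.00° − 90.00° = -90.00°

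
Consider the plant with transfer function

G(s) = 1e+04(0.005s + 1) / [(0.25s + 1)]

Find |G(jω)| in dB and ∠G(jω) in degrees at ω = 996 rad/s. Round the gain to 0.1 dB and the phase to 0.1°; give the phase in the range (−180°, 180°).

46.2 dB, -11.1°

At ω = 996 rad/s:
zero (1 + j996·0.005) = 1 + j4.98 → |·| ≈ 5.0794, ∠ ≈ 78.65°
pole (1 + j996·0.25) = 1 + j249 → |·| ≈ 249, ∠ ≈ 89.77°
|G| = 1e+04 · 5.0794 / (249) ≈ 203.99
Gain = 20 log₁₀(203.99) ≈ 46.19 dB
∠G = (78.65°) − (89.77°) = -11.12°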